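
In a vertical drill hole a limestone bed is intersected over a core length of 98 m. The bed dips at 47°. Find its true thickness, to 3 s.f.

True thickness t = h · cos(dip) = 98 × cos 47°
t = 98 × 0.6820 = 66.836 m

66.8 m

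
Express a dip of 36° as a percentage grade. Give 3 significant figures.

grade % = 100 × tan 36° = 100 × 0.7265

72.7%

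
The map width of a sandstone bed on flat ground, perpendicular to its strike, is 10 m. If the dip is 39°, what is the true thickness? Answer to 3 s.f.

True thickness t = w · sin(dip) = 10 × sin 39°
t = 10 × 0.6293 = 6.293 m

6.29 m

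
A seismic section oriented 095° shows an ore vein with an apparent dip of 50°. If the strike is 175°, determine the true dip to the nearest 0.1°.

The section is 80° from the strike.
tan δ = tan α / sin β = tan 50° / sin 80° = 1.1918 / 0.9848 = 1.2101
true dip = arctan 1.2101 = 50.43°

50.4°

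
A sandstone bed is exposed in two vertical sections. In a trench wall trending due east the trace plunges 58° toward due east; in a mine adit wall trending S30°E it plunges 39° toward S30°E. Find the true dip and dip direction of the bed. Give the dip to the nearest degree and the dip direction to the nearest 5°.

true dip 58°, dip direction 090°

Each apparent-dip line lies in the plane. As unit vectors (x east, y north, z up), v₁ plunges 58°→due east and v₂ plunges 39°→S30°E.
n = v₁ × v₂ = (0.571, -0.004, 0.357) (taken with n_z > 0).
Dip δ = arctan(|n_h|/n_z) = arctan(0.571/0.357) = 58.0°.
Dip direction = atan2(0.571, -0.004) = 90° (azimuth of n's horizontal projection).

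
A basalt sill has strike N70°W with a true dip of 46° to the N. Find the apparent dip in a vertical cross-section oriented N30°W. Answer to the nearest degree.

The strike is N70°W and the section trends N30°W; the acute angle between them is β = 40°.
tan(apparent dip) = tan 46° · sin 40° = 0.6656
α = arctan(0.6656) = 33.65°

34°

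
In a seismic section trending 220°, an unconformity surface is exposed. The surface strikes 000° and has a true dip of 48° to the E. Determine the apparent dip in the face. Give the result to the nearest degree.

The strike is 000° and the section trends 220°; the acute angle between them is β = 40°.
tan(apparent dip) = tan 48° · sin 40° = 0.7139
α = arctan(0.7139) = 35.52°

36°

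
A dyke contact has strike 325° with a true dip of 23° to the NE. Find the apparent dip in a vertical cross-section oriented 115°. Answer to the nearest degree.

The strike is 325° and the section trends 115°; the acute angle between them is β = 30°.
tan(apparent dip) = tan 23° · sin 30° = 0.2122
α = arctan(0.2122) = 11.98°

12°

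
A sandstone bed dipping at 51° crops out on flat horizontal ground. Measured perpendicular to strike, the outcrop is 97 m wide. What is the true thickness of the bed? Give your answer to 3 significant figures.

True thickness t = w · sin(dip) = 97 × sin 51°
t = 97 × 0.7771 = 75.383 m

75.4 m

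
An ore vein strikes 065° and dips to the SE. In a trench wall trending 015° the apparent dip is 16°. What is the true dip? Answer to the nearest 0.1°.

20.5°

β = acute angle between strike 065° and section 015° = 50°.
tan(true dip) = tan 16° / sin 50° = 0.3743
δ = arctan(0.3743) = 20.52°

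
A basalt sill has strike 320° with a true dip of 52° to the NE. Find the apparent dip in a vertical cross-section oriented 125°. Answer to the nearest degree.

The strike is 320° and the section trends 125°; the acute angle between them is β = 15°.
tan(apparent dip) = tan 52° · sin 15° = 0.3313
apparent dip = arctan 0.3313 = 18.33°

18°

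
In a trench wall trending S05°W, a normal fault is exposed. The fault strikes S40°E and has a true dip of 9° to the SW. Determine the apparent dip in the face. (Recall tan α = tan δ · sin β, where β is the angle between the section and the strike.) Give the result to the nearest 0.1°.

6.4°

The section lies 45° from the strike.
tan(apparent dip) = tan 9° · sin 45° = 0.1120
α = arctan(0.1120) = 6.39°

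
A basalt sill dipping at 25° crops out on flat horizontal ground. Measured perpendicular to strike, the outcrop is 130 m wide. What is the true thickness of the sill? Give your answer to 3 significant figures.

True thickness t = w · sin(dip) = 130 × sin 25°
t = 130 × 0.4226 = 54.940 m

54.9 m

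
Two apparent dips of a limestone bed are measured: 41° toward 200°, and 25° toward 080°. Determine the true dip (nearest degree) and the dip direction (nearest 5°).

true dip 54°, dip direction 150°

The two traces are lines in the plane: v₁ = (sin 200°·cos 41°, cos 200°·cos 41°, −sin 41°), v₂ = (sin 80°·cos 25°, cos 80°·cos 25°, −sin 25°).
Cross product v₁ × v₂ gives the pole to the plane: n ∝ (0.403, -0.695, 0.592).
tan δ = √(n_x²+n_y²)/n_z = 0.803/0.592, so δ = 53.6°.
Dip direction = azimuth of (n_x, n_y) = atan2(0.403, -0.695) = 150°.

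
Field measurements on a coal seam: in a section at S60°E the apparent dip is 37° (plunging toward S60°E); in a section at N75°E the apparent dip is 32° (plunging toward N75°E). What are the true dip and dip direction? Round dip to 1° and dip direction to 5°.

true dip 37°, dip direction 110°

Represent each trace as a vector plunging at its apparent dip toward its trend (east-north-up frame): v₁ = (0.692, -0.399, -0.602), v₂ = (0.819, 0.219, -0.530).
The plane normal is n = v₁ × v₂ ∝ (0.344, -0.126, 0.479).
True dip = arccos(n_z / |n|) = arccos(0.7944) = 37.4°.
Dip direction = atan2(0.344, -0.126) = 110° (azimuth of n's horizontal projection).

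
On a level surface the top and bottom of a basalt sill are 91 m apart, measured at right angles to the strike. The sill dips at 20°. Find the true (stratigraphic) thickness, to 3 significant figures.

31.1 m

True thickness t = w · sin(dip) = 91 × sin 20°
t = 91 × 0.3420 = 31.124 m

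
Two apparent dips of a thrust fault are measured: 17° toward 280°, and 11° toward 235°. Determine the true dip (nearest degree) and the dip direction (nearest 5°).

Represent each trace as a vector plunging at its apparent dip toward its trend (east-north-up frame): v₁ = (-0.942, 0.166, -0.292), v₂ = (-0.804, -0.563, -0.191).
n = v₁ × v₂ = (-0.196, 0.055, 0.664) (taken with n_z > 0).
tan δ = √(n_x²+n_y²)/n_z = 0.204/0.664, so δ = 17.1°.
The horizontal component of n points toward azimuth atan2(n_x, n_y) = 286°, the dip direction.

true dip 17°, dip direction 285°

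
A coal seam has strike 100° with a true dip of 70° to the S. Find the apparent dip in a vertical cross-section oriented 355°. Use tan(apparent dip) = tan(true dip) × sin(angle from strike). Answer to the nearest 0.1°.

69.4°

The strike is 100° and the section trends 355°; the acute angle between them is β = 75°.
tan α = tan 70° × sin 75° = 2.7475 × 0.9659 = 2.6539
apparent dip = arctan 2.6539 = 69.35°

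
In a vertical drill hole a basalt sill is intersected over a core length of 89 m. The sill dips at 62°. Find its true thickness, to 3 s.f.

True thickness t = h · cos(dip) = 89 × cos 62°
t = 89 × 0.4695 = 41.783 m

41.8 m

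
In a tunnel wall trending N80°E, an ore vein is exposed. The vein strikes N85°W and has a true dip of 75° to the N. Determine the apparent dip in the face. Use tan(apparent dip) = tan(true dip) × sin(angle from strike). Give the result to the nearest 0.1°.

Angle between strike (N85°W) and section (N80°E): β = 15°.
tan(apparent dip) = tan 75° · sin 15° = 0.9659
α = arctan(0.9659) = 44.01°

44.0°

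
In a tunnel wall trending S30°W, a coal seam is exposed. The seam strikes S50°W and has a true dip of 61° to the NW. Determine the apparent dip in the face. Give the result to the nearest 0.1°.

Angle between strike (S50°W) and section (S30°W): β = 20°.
tan(apparent dip) = tan 61° · sin 20° = 0.6170
apparent dip = arctan 0.6170 = 31.68°

31.7°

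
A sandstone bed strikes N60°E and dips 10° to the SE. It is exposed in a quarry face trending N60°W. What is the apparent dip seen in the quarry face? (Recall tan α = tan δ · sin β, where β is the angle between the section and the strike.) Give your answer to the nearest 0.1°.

8.7°

Angle between strike (N60°E) and section (N60°W): β = 60°.
tan(apparent dip) = tan 10° · sin 60° = 0.1527
apparent dip = arctan 0.1527 = 8.68°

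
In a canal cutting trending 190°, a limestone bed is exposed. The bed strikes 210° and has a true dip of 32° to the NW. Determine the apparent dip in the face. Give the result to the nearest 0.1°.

12.1°

Angle between strike (210°) and section (190°): β = 20°.
tan α = tan 32° × sin 20° = 0.6249 × 0.3420 = 0.2137
α = arctan(0.2137) = 12.06°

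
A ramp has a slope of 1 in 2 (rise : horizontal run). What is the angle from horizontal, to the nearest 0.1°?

tan θ = 1/2 = 0.5000
θ = arctan(0.5000) = 26.57°

26.6°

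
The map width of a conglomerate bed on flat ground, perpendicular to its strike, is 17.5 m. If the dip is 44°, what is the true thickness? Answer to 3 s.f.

True thickness t = w · sin(dip) = 17.5 × sin 44°
t = 17.5 × 0.6947 = 12.157 m

12.2 m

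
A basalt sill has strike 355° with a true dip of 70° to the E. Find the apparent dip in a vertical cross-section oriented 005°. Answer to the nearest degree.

The strike is 355° and the section trends 005°; the acute angle between them is β = 10°.
tan(apparent dip) = tan 70° · sin 10° = 0.4771
apparent dip = arctan 0.4771 = 25.51°

26°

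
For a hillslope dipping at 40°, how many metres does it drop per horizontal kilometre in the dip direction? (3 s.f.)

drop per km = 1000 × tan 40° = 1000 × 0.8391

839 m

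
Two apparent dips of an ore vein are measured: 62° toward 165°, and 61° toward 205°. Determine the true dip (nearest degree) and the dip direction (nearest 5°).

The two traces are lines in the plane: v₁ = (sin 165°·cos 62°, cos 165°·cos 62°, −sin 62°), v₂ = (sin 205°·cos 61°, cos 205°·cos 61°, −sin 61°).
The plane normal is n = v₁ × v₂ ∝ (-0.009, -0.287, 0.146).
tan δ = √(n_x²+n_y²)/n_z = 0.287/0.146, so δ = 63.0°.
Dip direction = azimuth of (n_x, n_y) = atan2(-0.009, -0.287) = 182°.

true dip 63°, dip direction 180°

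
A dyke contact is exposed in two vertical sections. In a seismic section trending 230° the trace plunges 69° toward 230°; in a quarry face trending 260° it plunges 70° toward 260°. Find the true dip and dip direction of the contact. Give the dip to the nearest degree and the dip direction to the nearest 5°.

true dip 70°, dip direction 250°

Represent each trace as a vector plunging at its apparent dip toward its trend (east-north-up frame): v₁ = (-0.275, -0.230, -0.934), v₂ = (-0.337, -0.059, -0.940).
n = v₁ × v₂ = (-0.161, -0.056, 0.061) (taken with n_z > 0).
True dip = arccos(n_z / |n|) = arccos(0.3380) = 70.2°.
The horizontal component of n points toward azimuth atan2(n_x, n_y) = 251°, the dip direction.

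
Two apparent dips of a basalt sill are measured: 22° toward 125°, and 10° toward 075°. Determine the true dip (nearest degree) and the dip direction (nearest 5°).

The two traces are lines in the plane: v₁ = (sin 125°·cos 22°, cos 125°·cos 22°, −sin 22°), v₂ = (sin 75°·cos 10°, cos 75°·cos 10°, −sin 10°).
n = v₁ × v₂ = (0.188, -0.224, 0.699) (taken with n_z > 0).
tan δ = √(n_x²+n_y²)/n_z = 0.293/0.699, so δ = 22.7°.
Dip direction = azimuth of (n_x, n_y) = atan2(0.188, -0.224) = 140°.

true dip 23°, dip direction 140°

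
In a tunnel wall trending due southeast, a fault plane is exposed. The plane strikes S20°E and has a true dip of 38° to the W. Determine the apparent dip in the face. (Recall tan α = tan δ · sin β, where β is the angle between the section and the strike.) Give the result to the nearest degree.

The section lies 25° from the strike.
tan(apparent dip) = tan 38° · sin 25° = 0.3302
apparent dip = arctan 0.3302 = 18.27°

18°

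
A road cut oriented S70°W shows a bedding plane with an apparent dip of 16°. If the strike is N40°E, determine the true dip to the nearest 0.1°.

The section is 30° from the strike.
tan(true dip) = tan 16° / sin 30° = 0.5735
δ = arctan(0.5735) = 29.83°

29.8°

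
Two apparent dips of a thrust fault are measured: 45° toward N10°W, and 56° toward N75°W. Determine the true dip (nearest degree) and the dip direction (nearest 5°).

true dip 57°, dip direction 300°

The two traces are lines in the plane: v₁ = (sin 350°·cos 45°, cos 350°·cos 45°, −sin 45°), v₂ = (sin 285°·cos 56°, cos 285°·cos 56°, −sin 56°).
Cross product v₁ × v₂ gives the pole to the plane: n ∝ (-0.475, 0.280, 0.358).
Dip δ = arctan(|n_h|/n_z) = arctan(0.551/0.358) = 57.0°.
The horizontal component of n points toward azimuth atan2(n_x, n_y) = 301°, the dip direction.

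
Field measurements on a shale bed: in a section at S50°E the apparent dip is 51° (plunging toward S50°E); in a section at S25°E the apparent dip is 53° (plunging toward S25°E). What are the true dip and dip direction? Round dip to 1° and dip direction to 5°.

true dip 53°, dip direction 150°

The two traces are lines in the plane: v₁ = (sin 130°·cos 51°, cos 130°·cos 51°, −sin 51°), v₂ = (sin 155°·cos 53°, cos 155°·cos 53°, −sin 53°).
The plane normal is n = v₁ × v₂ ∝ (0.101, -0.187, 0.160).
True dip = arccos(n_z / |n|) = arccos(0.6012) = 53.0°.
The horizontal component of n points toward azimuth atan2(n_x, n_y) = 152°, the dip direction.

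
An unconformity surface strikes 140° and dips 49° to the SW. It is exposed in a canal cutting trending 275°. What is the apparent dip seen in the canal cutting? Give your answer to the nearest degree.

39°

The section lies 45° from the strike.
tan(apparent dip) = tan 49° · sin 45° = 0.8134
α = arctan(0.8134) = 39.13°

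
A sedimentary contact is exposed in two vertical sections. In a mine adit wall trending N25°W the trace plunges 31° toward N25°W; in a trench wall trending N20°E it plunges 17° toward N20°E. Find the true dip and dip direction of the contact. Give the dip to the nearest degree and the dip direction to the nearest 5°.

true dip 32°, dip direction 320°

Represent each trace as a vector plunging at its apparent dip toward its trend (east-north-up frame): v₁ = (-0.362, 0.777, -0.515), v₂ = (0.327, 0.899, -0.292).
n = v₁ × v₂ = (-0.236, 0.274, 0.580) (taken with n_z > 0).
Dip δ = arctan(|n_h|/n_z) = arctan(0.362/0.580) = 32.0°.
Dip direction = atan2(-0.236, 0.274) = 319° (azimuth of n's horizontal projection).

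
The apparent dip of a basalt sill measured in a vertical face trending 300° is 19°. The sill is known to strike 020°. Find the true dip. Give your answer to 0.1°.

19.3°

β = acute angle between strike 020° and section 300° = 80°.
tan δ = tan α / sin β = tan 19° / sin 80° = 0.3443 / 0.9848 = 0.3496
true dip = arctan 0.3496 = 19.27°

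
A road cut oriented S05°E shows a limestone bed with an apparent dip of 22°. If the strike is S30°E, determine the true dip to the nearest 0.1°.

The section is 25° from the strike.
tan(true dip) = tan 22° / sin 25° = 0.9560
true dip = arctan 0.9560 = 43.71°

43.7°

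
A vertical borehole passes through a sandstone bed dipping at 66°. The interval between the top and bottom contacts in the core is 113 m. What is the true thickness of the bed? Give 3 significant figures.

True thickness t = h · cos(dip) = 113 × cos 66°
t = 113 × 0.4067 = 45.961 m

46.0 m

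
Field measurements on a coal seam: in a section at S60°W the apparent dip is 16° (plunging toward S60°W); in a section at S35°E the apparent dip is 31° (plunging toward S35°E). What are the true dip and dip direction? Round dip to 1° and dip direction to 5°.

true dip 35°, dip direction 175°

The two traces are lines in the plane: v₁ = (sin 240°·cos 16°, cos 240°·cos 16°, −sin 16°), v₂ = (sin 145°·cos 31°, cos 145°·cos 31°, −sin 31°).
The plane normal is n = v₁ × v₂ ∝ (0.054, -0.564, 0.821).
True dip = arccos(n_z / |n|) = arccos(0.8229) = 34.6°.
Dip direction = azimuth of (n_x, n_y) = atan2(0.054, -0.564) = 175°.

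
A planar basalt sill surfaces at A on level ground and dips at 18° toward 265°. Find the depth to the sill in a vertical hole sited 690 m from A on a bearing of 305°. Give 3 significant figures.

172 m

The hole lies 40° from the dip direction, so the down-dip offset is 690 × cos 40° = 528.57 m.
Depth = down-dip offset × tan(dip) = 528.57 × tan 18° = 528.57 × 0.3249
Depth = 171.74 m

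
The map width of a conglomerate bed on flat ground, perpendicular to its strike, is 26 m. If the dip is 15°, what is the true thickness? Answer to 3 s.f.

6.73 m

True thickness t = w · sin(dip) = 26 × sin 15°
t = 26 × 0.2588 = 6.729 m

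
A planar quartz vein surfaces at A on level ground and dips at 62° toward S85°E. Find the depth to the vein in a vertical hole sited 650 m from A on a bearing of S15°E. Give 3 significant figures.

The hole lies 70° from the dip direction, so the down-dip offset is 650 × cos 70° = 222.31 m.
Depth = down-dip offset × tan(dip) = 222.31 × tan 62° = 222.31 × 1.8807
Depth = 418.11 m

418 m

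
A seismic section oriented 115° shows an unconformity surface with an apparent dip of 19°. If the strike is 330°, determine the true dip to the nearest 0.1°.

31.0°

The section is 35° from the strike.
tan(true dip) = tan 19° / sin 35° = 0.6003
true dip = arctan 0.6003 = 30.98°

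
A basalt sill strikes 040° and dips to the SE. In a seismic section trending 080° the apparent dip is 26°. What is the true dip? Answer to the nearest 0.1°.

β = acute angle between strike 040° and section 080° = 40°.
tan δ = tan α / sin β = tan 26° / sin 40° = 0.4877 / 0.6428 = 0.7588
δ = arctan(0.7588) = 37.19°

37.2°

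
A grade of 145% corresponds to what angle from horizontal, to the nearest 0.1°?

tan θ = 145/100 = 1.4500
θ = arctan(1.4500) = 55.41°

55.4°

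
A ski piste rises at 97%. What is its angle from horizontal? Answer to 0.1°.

44.1°

tan θ = 97/100 = 0.9700
θ = arctan(0.9700) = 44.13°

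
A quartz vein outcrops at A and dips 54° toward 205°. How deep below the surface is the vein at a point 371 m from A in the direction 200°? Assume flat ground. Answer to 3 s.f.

509 m

The hole lies 5° from the dip direction, so the down-dip offset is 371 × cos 5° = 369.59 m.
Depth = down-dip offset × tan(dip) = 369.59 × tan 54° = 369.59 × 1.3764
Depth = 508.69 m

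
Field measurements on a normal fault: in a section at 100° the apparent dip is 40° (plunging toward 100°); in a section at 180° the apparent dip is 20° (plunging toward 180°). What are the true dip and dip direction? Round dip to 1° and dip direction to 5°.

true dip 41°, dip direction 115°

The two traces are lines in the plane: v₁ = (sin 100°·cos 40°, cos 100°·cos 40°, −sin 40°), v₂ = (sin 180°·cos 20°, cos 180°·cos 20°, −sin 20°).
The plane normal is n = v₁ × v₂ ∝ (0.559, -0.258, 0.709).
Dip δ = arctan(|n_h|/n_z) = arctan(0.615/0.709) = 41.0°.
Dip direction = atan2(0.559, -0.258) = 115° (azimuth of n's horizontal projection).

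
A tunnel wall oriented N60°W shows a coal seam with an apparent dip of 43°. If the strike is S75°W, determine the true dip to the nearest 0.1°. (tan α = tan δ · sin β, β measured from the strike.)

52.8°

The section is 45° from the strike.
tan δ = tan α / sin β = tan 43° / sin 45° = 0.9325 / 0.7071 = 1.3188
δ = arctan(1.3188) = 52.83°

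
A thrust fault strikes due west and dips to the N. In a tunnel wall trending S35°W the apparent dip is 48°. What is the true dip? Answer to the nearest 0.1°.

The section is 55° from the strike.
tan(true dip) = tan 48° / sin 55° = 1.3558
δ = arctan(1.3558) = 53.59°

53.6°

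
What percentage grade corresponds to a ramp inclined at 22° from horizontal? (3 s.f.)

grade % = 100 × tan 22° = 100 × 0.4040

40.4%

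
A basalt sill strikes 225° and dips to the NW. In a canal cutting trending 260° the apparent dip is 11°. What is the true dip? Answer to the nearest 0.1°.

18.7°

The section is 35° from the strike.
tan(true dip) = tan 11° / sin 35° = 0.3389
true dip = arctan 0.3389 = 18.72°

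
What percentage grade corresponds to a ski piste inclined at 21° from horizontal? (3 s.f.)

grade % = 100 × tan 21° = 100 × 0.3839

38.4%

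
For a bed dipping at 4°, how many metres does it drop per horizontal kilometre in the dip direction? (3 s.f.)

69.9 m

drop per km = 1000 × tan 4° = 1000 × 0.0699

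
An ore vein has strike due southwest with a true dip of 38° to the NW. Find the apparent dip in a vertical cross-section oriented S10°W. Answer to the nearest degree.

24°

Angle between strike (due southwest) and section (S10°W): β = 35°.
tan α = tan 38° × sin 35° = 0.7813 × 0.5736 = 0.4481
apparent dip = arctan 0.4481 = 24.14°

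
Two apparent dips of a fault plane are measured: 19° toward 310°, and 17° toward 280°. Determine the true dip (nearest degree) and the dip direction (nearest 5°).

Each apparent-dip line lies in the plane. As unit vectors (x east, y north, z up), v₁ plunges 19°→310° and v₂ plunges 17°→280°.
The plane normal is n = v₁ × v₂ ∝ (-0.124, 0.095, 0.452).
Dip δ = arctan(|n_h|/n_z) = arctan(0.156/0.452) = 19.0°.
Dip direction = atan2(-0.124, 0.095) = 307° (azimuth of n's horizontal projection).

true dip 19°, dip direction 305°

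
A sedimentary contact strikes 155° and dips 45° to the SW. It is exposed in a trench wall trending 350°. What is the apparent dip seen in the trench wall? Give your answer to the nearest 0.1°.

14.5°

Angle between strike (155°) and section (350°): β = 15°.
tan(apparent dip) = tan 45° · sin 15° = 0.2588
α = arctan(0.2588) = 14.51°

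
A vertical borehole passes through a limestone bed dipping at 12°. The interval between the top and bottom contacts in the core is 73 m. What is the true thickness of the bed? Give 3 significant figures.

71.4 m

True thickness t = h · cos(dip) = 73 × cos 12°
t = 73 × 0.9781 = 71.405 m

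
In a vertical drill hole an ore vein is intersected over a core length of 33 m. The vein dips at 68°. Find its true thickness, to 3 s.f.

True thickness t = h · cos(dip) = 33 × cos 68°
t = 33 × 0.3746 = 12.362 m

12.4 m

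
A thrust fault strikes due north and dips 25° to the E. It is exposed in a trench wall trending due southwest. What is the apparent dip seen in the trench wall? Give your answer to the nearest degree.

18°

The strike is due north and the section trends due southwest; the acute angle between them is β = 45°.
tan α = tan 25° × sin 45° = 0.4663 × 0.7071 = 0.3297
apparent dip = arctan 0.3297 = 18.25°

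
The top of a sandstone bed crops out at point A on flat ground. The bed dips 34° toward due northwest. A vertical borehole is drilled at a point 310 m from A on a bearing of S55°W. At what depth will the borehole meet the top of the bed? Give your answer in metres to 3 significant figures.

36.3 m

The hole lies 80° from the dip direction, so the down-dip offset is 310 × cos 80° = 53.83 m.
Depth = down-dip offset × tan(dip) = 53.83 × tan 34° = 53.83 × 0.6745
Depth = 36.31 m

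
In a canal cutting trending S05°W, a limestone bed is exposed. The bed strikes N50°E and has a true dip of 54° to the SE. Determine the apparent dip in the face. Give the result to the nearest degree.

44°

The section lies 45° from the strike.
tan α = tan 54° × sin 45° = 1.3764 × 0.7071 = 0.9732
α = arctan(0.9732) = 44.22°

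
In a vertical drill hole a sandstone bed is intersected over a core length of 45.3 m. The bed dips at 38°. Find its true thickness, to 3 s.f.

True thickness t = h · cos(dip) = 45.3 × cos 38°
t = 45.3 × 0.7880 = 35.697 m

35.7 m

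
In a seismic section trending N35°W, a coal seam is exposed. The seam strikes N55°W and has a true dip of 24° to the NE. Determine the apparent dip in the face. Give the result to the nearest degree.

9°

The section lies 20° from the strike.
tan(apparent dip) = tan 24° · sin 20° = 0.1523
apparent dip = arctan 0.1523 = 8.66°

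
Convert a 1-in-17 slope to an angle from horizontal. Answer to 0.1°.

tan θ = 1/17 = 0.0588
θ = arctan(0.0588) = 3.37°

3.4°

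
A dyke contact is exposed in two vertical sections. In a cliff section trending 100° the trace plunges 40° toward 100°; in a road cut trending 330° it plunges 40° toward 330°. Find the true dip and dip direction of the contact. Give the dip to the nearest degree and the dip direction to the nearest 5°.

true dip 63°, dip direction 035°

The two traces are lines in the plane: v₁ = (sin 100°·cos 40°, cos 100°·cos 40°, −sin 40°), v₂ = (sin 330°·cos 40°, cos 330°·cos 40°, −sin 40°).
The plane normal is n = v₁ × v₂ ∝ (0.512, 0.731, 0.450).
tan δ = √(n_x²+n_y²)/n_z = 0.893/0.450, so δ = 63.3°.
The horizontal component of n points toward azimuth atan2(n_x, n_y) = 35°, the dip direction.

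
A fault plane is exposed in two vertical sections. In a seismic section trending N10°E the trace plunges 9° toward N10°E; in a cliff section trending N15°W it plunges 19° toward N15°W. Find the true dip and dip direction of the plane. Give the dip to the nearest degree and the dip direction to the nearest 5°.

true dip 27°, dip direction 300°

Each apparent-dip line lies in the plane. As unit vectors (x east, y north, z up), v₁ plunges 9°→N10°E and v₂ plunges 19°→N15°W.
n = v₁ × v₂ = (-0.174, 0.094, 0.395) (taken with n_z > 0).
Dip δ = arctan(|n_h|/n_z) = arctan(0.198/0.395) = 26.6°.
The horizontal component of n points toward azimuth atan2(n_x, n_y) = 298°, the dip direction.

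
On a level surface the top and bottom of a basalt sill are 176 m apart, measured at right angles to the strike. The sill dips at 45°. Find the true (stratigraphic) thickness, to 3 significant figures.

True thickness t = w · sin(dip) = 176 × sin 45°
t = 176 × 0.7071 = 124.451 m

124 m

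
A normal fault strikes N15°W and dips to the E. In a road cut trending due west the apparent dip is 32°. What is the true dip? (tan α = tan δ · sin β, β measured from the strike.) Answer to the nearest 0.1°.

β = acute angle between strike N15°W and section due west = 75°.
tan δ = tan α / sin β = tan 32° / sin 75° = 0.6249 / 0.9659 = 0.6469
true dip = arctan 0.6469 = 32.90°

32.9°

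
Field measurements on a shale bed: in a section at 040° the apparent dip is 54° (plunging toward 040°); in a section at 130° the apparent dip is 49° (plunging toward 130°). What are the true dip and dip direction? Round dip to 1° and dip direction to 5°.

true dip 61°, dip direction 080°

The two traces are lines in the plane: v₁ = (sin 40°·cos 54°, cos 40°·cos 54°, −sin 54°), v₂ = (sin 130°·cos 49°, cos 130°·cos 49°, −sin 49°).
Cross product v₁ × v₂ gives the pole to the plane: n ∝ (0.681, 0.121, 0.386).
tan δ = √(n_x²+n_y²)/n_z = 0.692/0.386, so δ = 60.9°.
The horizontal component of n points toward azimuth atan2(n_x, n_y) = 80°, the dip direction.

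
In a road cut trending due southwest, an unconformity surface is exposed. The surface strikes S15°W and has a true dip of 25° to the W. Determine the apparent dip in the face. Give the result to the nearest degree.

The section lies 30° from the strike.
tan α = tan 25° × sin 30° = 0.4663 × 0.5000 = 0.2332
α = arctan(0.2332) = 13.12°

13°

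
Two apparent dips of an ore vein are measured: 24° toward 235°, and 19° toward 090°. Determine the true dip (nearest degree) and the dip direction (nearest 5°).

true dip 53°, dip direction 165°

Represent each trace as a vector plunging at its apparent dip toward its trend (east-north-up frame): v₁ = (-0.748, -0.524, -0.407), v₂ = (0.946, 0.000, -0.326).
The plane normal is n = v₁ × v₂ ∝ (0.171, -0.628, 0.495).
Dip δ = arctan(|n_h|/n_z) = arctan(0.651/0.495) = 52.7°.
Dip direction = atan2(0.171, -0.628) = 165° (azimuth of n's horizontal projection).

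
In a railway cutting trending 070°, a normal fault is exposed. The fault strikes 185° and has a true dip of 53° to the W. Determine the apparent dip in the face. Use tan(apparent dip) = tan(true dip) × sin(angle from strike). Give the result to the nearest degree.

50°

The strike is 185° and the section trends 070°; the acute angle between them is β = 65°.
tan α = tan 53° × sin 65° = 1.3270 × 0.9063 = 1.2027
apparent dip = arctan 1.2027 = 50.26°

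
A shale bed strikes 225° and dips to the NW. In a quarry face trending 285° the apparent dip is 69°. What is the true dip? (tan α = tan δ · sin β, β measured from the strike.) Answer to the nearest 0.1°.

71.6°

The section is 60° from the strike.
tan δ = tan α / sin β = tan 69° / sin 60° = 2.6051 / 0.8660 = 3.0081
δ = arctan(3.0081) = 71.61°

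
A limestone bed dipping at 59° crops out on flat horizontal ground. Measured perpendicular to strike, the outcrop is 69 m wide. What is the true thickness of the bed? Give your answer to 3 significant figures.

59.1 m

True thickness t = w · sin(dip) = 69 × sin 59°
t = 69 × 0.8572 = 59.145 m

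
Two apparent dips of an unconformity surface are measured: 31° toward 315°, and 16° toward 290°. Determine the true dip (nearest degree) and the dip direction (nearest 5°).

Represent each trace as a vector plunging at its apparent dip toward its trend (east-north-up frame): v₁ = (-0.606, 0.606, -0.515), v₂ = (-0.903, 0.329, -0.276).
The plane normal is n = v₁ × v₂ ∝ (0.002, 0.298, 0.348).
True dip = arccos(n_z / |n|) = arccos(0.7596) = 40.6°.
The horizontal component of n points toward azimuth atan2(n_x, n_y) = 0°, the dip direction.

true dip 41°, dip direction 000°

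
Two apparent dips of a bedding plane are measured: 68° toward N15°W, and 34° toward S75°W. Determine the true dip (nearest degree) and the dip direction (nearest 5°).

Each apparent-dip line lies in the plane. As unit vectors (x east, y north, z up), v₁ plunges 68°→N15°W and v₂ plunges 34°→S75°W.
n = v₁ × v₂ = (-0.401, 0.688, 0.311) (taken with n_z > 0).
True dip = arccos(n_z / |n|) = arccos(0.3632) = 68.7°.
Dip direction = atan2(-0.401, 0.688) = 330° (azimuth of n's horizontal projection).

true dip 69°, dip direction 330°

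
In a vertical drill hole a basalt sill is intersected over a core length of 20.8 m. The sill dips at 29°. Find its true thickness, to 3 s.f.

True thickness t = h · cos(dip) = 20.8 × cos 29°
t = 20.8 × 0.8746 = 18.192 m

18.2 m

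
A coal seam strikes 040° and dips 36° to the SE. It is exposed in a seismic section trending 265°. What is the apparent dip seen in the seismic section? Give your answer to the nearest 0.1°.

27.2°

The strike is 040° and the section trends 265°; the acute angle between them is β = 45°.
tan α = tan 36° × sin 45° = 0.7265 × 0.7071 = 0.5137
apparent dip = arctan 0.5137 = 27.19°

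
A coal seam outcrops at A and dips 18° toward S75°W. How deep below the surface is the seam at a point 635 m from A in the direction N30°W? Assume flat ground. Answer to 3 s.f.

The hole lies 75° from the dip direction, so the down-dip offset is 635 × cos 75° = 164.35 m.
Depth = down-dip offset × tan(dip) = 164.35 × tan 18° = 164.35 × 0.3249
Depth = 53.40 m

53.4 m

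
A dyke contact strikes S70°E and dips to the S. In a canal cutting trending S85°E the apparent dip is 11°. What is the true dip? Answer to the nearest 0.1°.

36.9°

The section is 15° from the strike.
tan δ = tan α / sin β = tan 11° / sin 15° = 0.1944 / 0.2588 = 0.7510
true dip = arctan 0.7510 = 36.91°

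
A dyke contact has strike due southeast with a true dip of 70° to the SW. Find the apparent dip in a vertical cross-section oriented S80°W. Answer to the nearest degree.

66°

Angle between strike (due southeast) and section (S80°W): β = 55°.
tan(apparent dip) = tan 70° · sin 55° = 2.2506
α = arctan(2.2506) = 66.04°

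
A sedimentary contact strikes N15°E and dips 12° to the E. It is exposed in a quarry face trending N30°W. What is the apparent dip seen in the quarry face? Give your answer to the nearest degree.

9°

The strike is N15°E and the section trends N30°W; the acute angle between them is β = 45°.
tan α = tan 12° × sin 45° = 0.2126 × 0.7071 = 0.1503
apparent dip = arctan 0.1503 = 8.55°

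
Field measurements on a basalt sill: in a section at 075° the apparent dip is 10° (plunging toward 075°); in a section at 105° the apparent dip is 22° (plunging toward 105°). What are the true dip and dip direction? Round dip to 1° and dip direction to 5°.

true dip 28°, dip direction 145°

The two traces are lines in the plane: v₁ = (sin 75°·cos 10°, cos 75°·cos 10°, −sin 10°), v₂ = (sin 105°·cos 22°, cos 105°·cos 22°, −sin 22°).
n = v₁ × v₂ = (0.137, -0.201, 0.457) (taken with n_z > 0).
True dip = arccos(n_z / |n|) = arccos(0.8826) = 28.0°.
Dip direction = atan2(0.137, -0.201) = 146° (azimuth of n's horizontal projection).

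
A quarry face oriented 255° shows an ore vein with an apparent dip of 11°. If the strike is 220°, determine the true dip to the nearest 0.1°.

The section is 35° from the strike.
tan δ = tan α / sin β = tan 11° / sin 35° = 0.1944 / 0.5736 = 0.3389
δ = arctan(0.3389) = 18.72°

18.7°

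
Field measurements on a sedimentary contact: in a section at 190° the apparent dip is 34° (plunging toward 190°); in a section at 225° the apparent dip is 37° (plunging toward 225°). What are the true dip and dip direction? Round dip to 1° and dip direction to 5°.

true dip 37°, dip direction 215°

The two traces are lines in the plane: v₁ = (sin 190°·cos 34°, cos 190°·cos 34°, −sin 34°), v₂ = (sin 225°·cos 37°, cos 225°·cos 37°, −sin 37°).
Cross product v₁ × v₂ gives the pole to the plane: n ∝ (-0.176, -0.229, 0.380).
True dip = arccos(n_z / |n|) = arccos(0.7961) = 37.2°.
Dip direction = atan2(-0.176, -0.229) = 217° (azimuth of n's horizontal projection).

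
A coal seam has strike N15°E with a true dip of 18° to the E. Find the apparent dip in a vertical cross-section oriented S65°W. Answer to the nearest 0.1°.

Angle between strike (N15°E) and section (S65°W): β = 50°.
tan α = tan 18° × sin 50° = 0.3249 × 0.7660 = 0.2489
α = arctan(0.2489) = 13.98°

14.0°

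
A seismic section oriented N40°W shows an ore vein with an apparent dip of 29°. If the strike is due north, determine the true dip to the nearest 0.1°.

β = acute angle between strike due north and section N40°W = 40°.
tan δ = tan α / sin β = tan 29° / sin 40° = 0.5543 / 0.6428 = 0.8624
δ = arctan(0.8624) = 40.77°

40.8°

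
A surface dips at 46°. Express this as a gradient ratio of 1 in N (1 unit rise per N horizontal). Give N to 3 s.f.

1 in 0.966

1 : N means tan θ = 1/N, so N = 1/tan 46° = 1/1.0355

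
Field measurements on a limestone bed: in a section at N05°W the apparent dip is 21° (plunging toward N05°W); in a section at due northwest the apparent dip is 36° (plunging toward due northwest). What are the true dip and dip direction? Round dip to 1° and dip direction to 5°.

true dip 38°, dip direction 295°

The two traces are lines in the plane: v₁ = (sin 355°·cos 21°, cos 355°·cos 21°, −sin 21°), v₂ = (sin 315°·cos 36°, cos 315°·cos 36°, −sin 36°).
n = v₁ × v₂ = (-0.342, 0.157, 0.485) (taken with n_z > 0).
tan δ = √(n_x²+n_y²)/n_z = 0.376/0.485, so δ = 37.8°.
Dip direction = azimuth of (n_x, n_y) = atan2(-0.342, 0.157) = 295°.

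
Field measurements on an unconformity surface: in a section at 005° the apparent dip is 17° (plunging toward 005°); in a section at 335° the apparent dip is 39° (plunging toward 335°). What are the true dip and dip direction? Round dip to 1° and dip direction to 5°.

true dip 49°, dip direction 290°

The two traces are lines in the plane: v₁ = (sin 5°·cos 17°, cos 5°·cos 17°, −sin 17°), v₂ = (sin 335°·cos 39°, cos 335°·cos 39°, −sin 39°).
n = v₁ × v₂ = (-0.394, 0.148, 0.372) (taken with n_z > 0).
True dip = arccos(n_z / |n|) = arccos(0.6620) = 48.5°.
Dip direction = azimuth of (n_x, n_y) = atan2(-0.394, 0.148) = 291°.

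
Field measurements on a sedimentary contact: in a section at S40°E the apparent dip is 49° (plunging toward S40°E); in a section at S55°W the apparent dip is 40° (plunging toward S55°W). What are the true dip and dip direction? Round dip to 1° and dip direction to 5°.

true dip 56°, dip direction 180°

The two traces are lines in the plane: v₁ = (sin 140°·cos 49°, cos 140°·cos 49°, −sin 49°), v₂ = (sin 235°·cos 40°, cos 235°·cos 40°, −sin 40°).
Cross product v₁ × v₂ gives the pole to the plane: n ∝ (0.009, -0.745, 0.501).
True dip = arccos(n_z / |n|) = arccos(0.5579) = 56.1°.
The horizontal component of n points toward azimuth atan2(n_x, n_y) = 179°, the dip direction.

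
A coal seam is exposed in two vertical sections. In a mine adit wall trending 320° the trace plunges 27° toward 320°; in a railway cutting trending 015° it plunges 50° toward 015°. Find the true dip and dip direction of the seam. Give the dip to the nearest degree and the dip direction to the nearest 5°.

true dip 50°, dip direction 025°

Each apparent-dip line lies in the plane. As unit vectors (x east, y north, z up), v₁ plunges 27°→320° and v₂ plunges 50°→015°.
The plane normal is n = v₁ × v₂ ∝ (0.241, 0.514, 0.469).
tan δ = √(n_x²+n_y²)/n_z = 0.568/0.469, so δ = 50.4°.
Dip direction = azimuth of (n_x, n_y) = atan2(0.241, 0.514) = 25°.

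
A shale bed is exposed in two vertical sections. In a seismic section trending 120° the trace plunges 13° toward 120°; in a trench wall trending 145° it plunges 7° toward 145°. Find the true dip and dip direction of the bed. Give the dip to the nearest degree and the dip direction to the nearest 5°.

true dip 17°, dip direction 080°

Represent each trace as a vector plunging at its apparent dip toward its trend (east-north-up frame): v₁ = (0.844, -0.487, -0.225), v₂ = (0.569, -0.813, -0.122).
The plane normal is n = v₁ × v₂ ∝ (0.124, 0.025, 0.409).
Dip δ = arctan(|n_h|/n_z) = arctan(0.126/0.409) = 17.1°.
Dip direction = atan2(0.124, 0.025) = 78° (azimuth of n's horizontal projection).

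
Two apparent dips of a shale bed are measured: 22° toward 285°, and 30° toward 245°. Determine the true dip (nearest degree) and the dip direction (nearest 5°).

The two traces are lines in the plane: v₁ = (sin 285°·cos 22°, cos 285°·cos 22°, −sin 22°), v₂ = (sin 245°·cos 30°, cos 245°·cos 30°, −sin 30°).
n = v₁ × v₂ = (-0.257, -0.154, 0.516) (taken with n_z > 0).
tan δ = √(n_x²+n_y²)/n_z = 0.300/0.516, so δ = 30.1°.
Dip direction = azimuth of (n_x, n_y) = atan2(-0.257, -0.154) = 239°.

true dip 30°, dip direction 240°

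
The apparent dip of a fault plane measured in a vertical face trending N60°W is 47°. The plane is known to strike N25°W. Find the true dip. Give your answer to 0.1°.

61.9°

The section is 35° from the strike.
tan(true dip) = tan 47° / sin 35° = 1.8696
true dip = arctan 1.8696 = 61.86°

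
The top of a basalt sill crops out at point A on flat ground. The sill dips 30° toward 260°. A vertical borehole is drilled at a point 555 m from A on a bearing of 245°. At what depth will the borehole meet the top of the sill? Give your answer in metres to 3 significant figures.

The hole lies 15° from the dip direction, so the down-dip offset is 555 × cos 15° = 536.09 m.
Depth = down-dip offset × tan(dip) = 536.09 × tan 30° = 536.09 × 0.5774
Depth = 309.51 m

310 m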